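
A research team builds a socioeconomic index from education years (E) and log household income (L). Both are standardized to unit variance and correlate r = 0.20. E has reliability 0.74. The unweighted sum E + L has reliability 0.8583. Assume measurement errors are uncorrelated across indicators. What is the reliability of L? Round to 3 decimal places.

Var(E+L) = 2 + 2·0.20 = 2.400.
True-score variance = ρ_E + ρ_L + 2·0.20, so 0.8583 = (0.74 + ρ_L + 0.40) / 2.400.
ρ_L = 0.8583·2.400 − 0.74 − 0.40 = 0.920.

0.920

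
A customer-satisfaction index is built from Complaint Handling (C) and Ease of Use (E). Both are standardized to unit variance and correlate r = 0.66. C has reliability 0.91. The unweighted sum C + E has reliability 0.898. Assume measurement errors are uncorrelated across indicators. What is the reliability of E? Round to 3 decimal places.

Var(C+E) = 2 + 2·0.66 = 3.320.
True-score variance = ρ_C + ρ_E + 2·0.66, so 0.898 = (0.91 + ρ_E + 1.32) / 3.320.
ρ_E = 0.898·3.320 − 0.91 − 1.32 = 0.751.

0.751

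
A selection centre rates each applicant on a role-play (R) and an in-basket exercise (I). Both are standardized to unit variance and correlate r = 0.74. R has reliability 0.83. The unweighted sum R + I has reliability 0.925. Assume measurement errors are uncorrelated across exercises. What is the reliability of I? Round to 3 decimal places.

Var(R+I) = 2 + 2·0.74 = 3.480.
True-score variance = ρ_R + ρ_I + 2·0.74, so 0.925 = (0.83 + ρ_I + 1.48) / 3.480.
ρ_I = 0.925·3.480 − 0.83 − 1.48 = 0.909.

0.909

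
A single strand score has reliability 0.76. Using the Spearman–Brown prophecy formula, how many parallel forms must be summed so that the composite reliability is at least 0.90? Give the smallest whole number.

k ≥ ρ*(1−ρ₁)/(ρ₁(1−ρ*)) = 0.90·0.24 / (0.76·0.10) = 2.842.
Smallest integer k = 3.

3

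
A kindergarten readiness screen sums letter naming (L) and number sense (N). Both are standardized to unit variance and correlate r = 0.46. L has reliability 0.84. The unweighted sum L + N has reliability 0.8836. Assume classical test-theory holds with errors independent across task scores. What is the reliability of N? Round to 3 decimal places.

Var(L+N) = 2 + 2·0.46 = 2.920.
True-score variance = ρ_L + ρ_N + 2·0.46, so 0.8836 = (0.84 + ρ_N + 0.92) / 2.920.
ρ_N = 0.8836·2.920 − 0.84 − 0.92 = 0.820.

0.820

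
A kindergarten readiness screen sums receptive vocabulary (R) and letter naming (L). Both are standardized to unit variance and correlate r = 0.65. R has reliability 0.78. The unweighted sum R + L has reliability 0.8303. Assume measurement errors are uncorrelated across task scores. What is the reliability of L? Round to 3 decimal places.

Var(R+L) = 2 + 2·0.65 = 3.300.
True-score variance = ρ_R + ρ_L + 2·0.65, so 0.8303 = (0.78 + ρ_L + 1.30) / 3.300.
ρ_L = 0.8303·3.300 − 0.78 − 1.30 = 0.660.

0.660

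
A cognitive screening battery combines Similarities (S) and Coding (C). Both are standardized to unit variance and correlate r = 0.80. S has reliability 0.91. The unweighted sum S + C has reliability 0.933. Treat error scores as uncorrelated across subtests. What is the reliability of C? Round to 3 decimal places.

Var(S+C) = 2 + 2·0.80 = 3.600.
True-score variance = ρ_S + ρ_C + 2·0.80, so 0.933 = (0.91 + ρ_C + 1.60) / 3.600.
ρ_C = 0.933·3.600 − 0.91 − 1.60 = 0.849.

0.849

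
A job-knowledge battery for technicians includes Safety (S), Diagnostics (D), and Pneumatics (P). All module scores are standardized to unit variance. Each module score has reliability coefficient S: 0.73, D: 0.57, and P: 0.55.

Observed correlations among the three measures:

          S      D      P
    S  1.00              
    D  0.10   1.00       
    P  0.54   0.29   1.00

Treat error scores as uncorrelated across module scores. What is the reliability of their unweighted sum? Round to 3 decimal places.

0.763

Var(S+D+P) = 3 + 2·[0.10 + 0.54 + 0.29] = 3 + 1.86 = 4.86.
Because errors are independent across components, Cov(Tᵢ,Tⱼ) = Cov(Xᵢ,Xⱼ); the off-diagonal part of the true-score variance is the same as above.
True-score variance = [0.73 + 0.57 + 0.55] + 1.86 = 1.85 + 1.86 = 3.71.
Reliability = 3.71 / 4.86 = 0.763.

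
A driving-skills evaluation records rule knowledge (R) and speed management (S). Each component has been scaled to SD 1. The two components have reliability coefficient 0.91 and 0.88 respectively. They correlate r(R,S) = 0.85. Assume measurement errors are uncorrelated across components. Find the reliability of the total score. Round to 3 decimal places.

0.943

Var(R+S) = 2 + 2·[0.85] = 2 + 1.7 = 3.7.
With uncorrelated errors the cross-covariances are all true-score covariance, so they carry over unchanged; only the diagonal terms shrink to ρᵢσᵢ².
True-score variance = [0.91 + 0.88] + 1.7 = 1.79 + 1.7 = 3.49.
Reliability = 3.49 / 3.7 = 0.943.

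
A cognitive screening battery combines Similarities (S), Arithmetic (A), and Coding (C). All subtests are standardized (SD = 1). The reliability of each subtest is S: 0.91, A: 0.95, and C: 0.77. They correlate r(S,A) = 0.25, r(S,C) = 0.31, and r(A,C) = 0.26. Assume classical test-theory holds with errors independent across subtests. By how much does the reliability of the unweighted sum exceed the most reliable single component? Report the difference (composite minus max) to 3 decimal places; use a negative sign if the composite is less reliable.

-0.030

Var(sum) = 3 + 1.64 = 4.64; true-score variance = 2.63 + 1.64 = 4.27; composite reliability = 0.9203.
Max component reliability = 0.9500.
Difference = 0.9203 − 0.9500 = -0.030.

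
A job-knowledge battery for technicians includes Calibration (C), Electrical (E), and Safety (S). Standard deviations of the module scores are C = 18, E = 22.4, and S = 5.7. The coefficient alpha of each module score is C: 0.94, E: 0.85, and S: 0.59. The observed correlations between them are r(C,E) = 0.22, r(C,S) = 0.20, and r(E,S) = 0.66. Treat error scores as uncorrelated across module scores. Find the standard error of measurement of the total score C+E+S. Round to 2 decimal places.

10.39

Var(total) = 858.25 + 386.986 = 1245.24.
True-score variance = 750.225 + 386.986 = 1137.21, so reliability = 0.9132.
Error variance = 1245.24 − 1137.21 = 108.025; SEM = √108.025 = 10.39.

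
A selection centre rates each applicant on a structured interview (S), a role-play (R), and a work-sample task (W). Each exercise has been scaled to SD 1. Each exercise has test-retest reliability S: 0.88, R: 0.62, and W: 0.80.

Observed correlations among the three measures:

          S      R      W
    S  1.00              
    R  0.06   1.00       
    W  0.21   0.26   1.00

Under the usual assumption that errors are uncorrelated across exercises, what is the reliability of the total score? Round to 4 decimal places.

Var(S+R+W) = 3 + 2·[0.06 + 0.21 + 0.26] = 3 + 1.06 = 4.06.
With uncorrelated errors the cross-covariances are all true-score covariance, so they carry over unchanged; only the diagonal terms shrink to ρᵢσᵢ².
True-score variance = [0.88 + 0.62 + 0.80] + 1.06 = 2.3 + 1.06 = 3.36.
Reliability = 3.36 / 4.06 = 0.8276.

0.8276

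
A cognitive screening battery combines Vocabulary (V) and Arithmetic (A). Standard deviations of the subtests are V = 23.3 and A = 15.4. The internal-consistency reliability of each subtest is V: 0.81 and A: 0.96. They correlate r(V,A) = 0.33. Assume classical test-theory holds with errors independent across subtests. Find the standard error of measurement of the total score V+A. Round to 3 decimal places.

10.613

Var(total) = 780.05 + 236.821 = 1016.87.
True-score variance = 667.415 + 236.821 = 904.236, so reliability = 0.8892.
Error variance = 1016.87 − 904.236 = 112.635; SEM = √112.635 = 10.613.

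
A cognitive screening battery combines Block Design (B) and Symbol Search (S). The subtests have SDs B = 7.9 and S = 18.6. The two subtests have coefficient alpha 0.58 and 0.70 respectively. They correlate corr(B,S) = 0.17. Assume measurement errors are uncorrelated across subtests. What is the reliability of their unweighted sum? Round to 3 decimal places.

0.716

Var(B+S) = 7.9² + 18.6² + 2·[7.9·18.6·0.17] = 408.37 + 49.9596 = 458.33.
With uncorrelated errors the cross-covariances are all true-score covariance, so they carry over unchanged; only the diagonal terms shrink to ρᵢσᵢ².
True-score variance = [7.9²·0.58 + 18.6²·0.70] + 49.9596 = 278.37 + 49.9596 = 328.329.
Reliability = 328.329 / 458.33 = 0.716.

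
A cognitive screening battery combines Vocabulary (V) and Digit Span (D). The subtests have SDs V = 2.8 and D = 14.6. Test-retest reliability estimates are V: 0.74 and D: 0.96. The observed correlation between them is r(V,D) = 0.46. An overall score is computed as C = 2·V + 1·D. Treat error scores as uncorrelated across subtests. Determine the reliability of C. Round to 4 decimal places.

Var(C) = 2²·2.8² + 14.6² + 2·[2·2.8·14.6·0.46] = 244.52 + 75.2192 = 319.739.
Under uncorrelated errors the observed covariances equal the true-score covariances, so only the own-variance terms attenuate.
True-score variance = [2²·2.8²·0.74 + 14.6²·0.96] + 75.2192 = 227.84 + 75.2192 = 303.059.
Reliability = 303.059 / 319.739 = 0.9478.

0.9478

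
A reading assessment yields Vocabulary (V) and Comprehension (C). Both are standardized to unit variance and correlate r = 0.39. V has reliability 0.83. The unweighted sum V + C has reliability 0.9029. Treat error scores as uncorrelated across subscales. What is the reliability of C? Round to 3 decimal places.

Var(V+C) = 2 + 2·0.39 = 2.780.
True-score variance = ρ_V + ρ_C + 2·0.39, so 0.9029 = (0.83 + ρ_C + 0.78) / 2.780.
ρ_C = 0.9029·2.780 − 0.83 − 0.78 = 0.900.

0.900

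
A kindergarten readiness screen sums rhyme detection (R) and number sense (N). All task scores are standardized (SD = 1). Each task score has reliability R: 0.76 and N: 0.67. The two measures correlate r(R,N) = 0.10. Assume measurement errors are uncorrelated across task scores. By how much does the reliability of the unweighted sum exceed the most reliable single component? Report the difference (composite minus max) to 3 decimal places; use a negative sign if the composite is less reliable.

Var(sum) = 2 + 0.2 = 2.2; true-score variance = 1.43 + 0.2 = 1.63; composite reliability = 0.7409.
Max component reliability = 0.7600.
Difference = 0.7409 − 0.7600 = -0.019.

-0.019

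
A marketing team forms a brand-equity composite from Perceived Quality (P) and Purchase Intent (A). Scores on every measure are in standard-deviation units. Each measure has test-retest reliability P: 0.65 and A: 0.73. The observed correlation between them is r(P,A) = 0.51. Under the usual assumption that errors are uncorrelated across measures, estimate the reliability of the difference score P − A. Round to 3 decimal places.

0.367

Var(P−A) = 1 + 1 − 2·0.51 = 2 − 1.02 = 0.98.
Under uncorrelated errors the observed covariances equal the true-score covariances, so only the own-variance terms attenuate.
True-score variance = [0.65 + 0.73] − 1.02 = 1.38 − 1.02 = 0.36.
Reliability = 0.36 / 0.98 = 0.367.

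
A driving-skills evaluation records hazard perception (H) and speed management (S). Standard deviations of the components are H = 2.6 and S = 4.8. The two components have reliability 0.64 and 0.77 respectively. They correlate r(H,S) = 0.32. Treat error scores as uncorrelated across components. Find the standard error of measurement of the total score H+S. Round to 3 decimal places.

2.781

Var(total) = 29.8 + 7.9872 = 37.7872.
True-score variance = 22.0672 + 7.9872 = 30.0544, so reliability = 0.7954.
Error variance = 37.7872 − 30.0544 = 7.7328; SEM = √7.7328 = 2.781.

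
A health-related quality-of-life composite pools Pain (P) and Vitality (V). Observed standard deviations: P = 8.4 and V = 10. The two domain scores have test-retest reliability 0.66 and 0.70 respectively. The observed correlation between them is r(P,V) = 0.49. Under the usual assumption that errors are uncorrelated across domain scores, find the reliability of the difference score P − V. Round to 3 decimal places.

0.388

Var(P−V) = 8.4² + 10² − 2·8.4·10·0.49 = 170.56 − 82.32 = 88.24.
With uncorrelated errors the cross-covariances are all true-score covariance, so they carry over unchanged; only the diagonal terms shrink to ρᵢσᵢ².
True-score variance = [8.4²·0.66 + 10²·0.70] − 82.32 = 116.57 − 82.32 = 34.2496.
Reliability = 34.2496 / 88.24 = 0.388.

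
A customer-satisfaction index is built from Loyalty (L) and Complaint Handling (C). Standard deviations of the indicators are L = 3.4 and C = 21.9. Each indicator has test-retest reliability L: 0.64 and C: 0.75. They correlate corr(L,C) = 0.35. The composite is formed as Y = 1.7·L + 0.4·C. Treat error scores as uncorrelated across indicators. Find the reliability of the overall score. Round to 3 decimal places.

Var(Y) = 1.7²·3.4² + 0.4²·21.9² + 2·[0.68·3.4·21.9·0.35] = 110.146 + 35.443 = 145.589.
With uncorrelated errors the cross-covariances are all true-score covariance, so they carry over unchanged; only the diagonal terms shrink to ρᵢσᵢ².
True-score variance = [1.7²·3.4²·0.64 + 0.4²·21.9²·0.75] + 35.443 = 78.9346 + 35.443 = 114.378.
Reliability = 114.378 / 145.589 = 0.786.

0.786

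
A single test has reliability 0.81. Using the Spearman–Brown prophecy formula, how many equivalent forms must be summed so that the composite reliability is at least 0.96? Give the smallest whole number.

k ≥ ρ*(1−ρ₁)/(ρ₁(1−ρ*)) = 0.96·0.19 / (0.81·0.04) = 5.630.
Smallest integer k = 6.

6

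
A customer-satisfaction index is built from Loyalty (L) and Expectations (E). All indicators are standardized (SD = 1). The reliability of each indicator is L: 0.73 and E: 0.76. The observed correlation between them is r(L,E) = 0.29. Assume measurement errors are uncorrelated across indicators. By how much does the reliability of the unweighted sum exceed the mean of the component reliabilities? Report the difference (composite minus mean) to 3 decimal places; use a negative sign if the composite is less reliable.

Var(sum) = 2 + 0.58 = 2.58; true-score variance = 1.49 + 0.58 = 2.07; composite reliability = 0.8023.
Mean component reliability = 0.7450.
Difference = 0.8023 − 0.7450 = 0.057.

0.057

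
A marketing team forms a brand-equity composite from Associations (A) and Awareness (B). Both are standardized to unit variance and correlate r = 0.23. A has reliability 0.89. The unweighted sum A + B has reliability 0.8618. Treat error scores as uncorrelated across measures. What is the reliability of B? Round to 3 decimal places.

Var(A+B) = 2 + 2·0.23 = 2.460.
True-score variance = ρ_A + ρ_B + 2·0.23, so 0.8618 = (0.89 + ρ_B + 0.46) / 2.460.
ρ_B = 0.8618·2.460 − 0.89 − 0.46 = 0.770.

0.770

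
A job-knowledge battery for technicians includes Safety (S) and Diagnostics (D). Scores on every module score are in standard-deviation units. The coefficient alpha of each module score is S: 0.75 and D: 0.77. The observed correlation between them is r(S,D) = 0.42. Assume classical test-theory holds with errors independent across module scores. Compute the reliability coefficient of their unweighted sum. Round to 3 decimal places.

0.831

Var(S+D) = 2 + 2·[0.42] = 2 + 0.84 = 2.84.
Because errors are independent across components, Cov(Tᵢ,Tⱼ) = Cov(Xᵢ,Xⱼ); the off-diagonal part of the true-score variance is the same as above.
True-score variance = [0.75 + 0.77] + 0.84 = 1.52 + 0.84 = 2.36.
Reliability = 2.36 / 2.84 = 0.831.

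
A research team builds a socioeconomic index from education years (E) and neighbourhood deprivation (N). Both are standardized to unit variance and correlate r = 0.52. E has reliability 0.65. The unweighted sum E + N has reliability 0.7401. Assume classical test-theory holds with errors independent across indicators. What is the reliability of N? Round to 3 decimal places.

Var(E+N) = 2 + 2·0.52 = 3.040.
True-score variance = ρ_E + ρ_N + 2·0.52, so 0.7401 = (0.65 + ρ_N + 1.04) / 3.040.
ρ_N = 0.7401·3.040 − 0.65 − 1.04 = 0.560.

0.560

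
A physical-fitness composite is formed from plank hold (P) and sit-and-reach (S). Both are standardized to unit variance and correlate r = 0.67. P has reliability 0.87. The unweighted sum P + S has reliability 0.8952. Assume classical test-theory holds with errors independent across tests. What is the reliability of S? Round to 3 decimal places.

Var(P+S) = 2 + 2·0.67 = 3.340.
True-score variance = ρ_P + ρ_S + 2·0.67, so 0.8952 = (0.87 + ρ_S + 1.34) / 3.340.
ρ_S = 0.8952·3.340 − 0.87 − 1.34 = 0.780.

0.780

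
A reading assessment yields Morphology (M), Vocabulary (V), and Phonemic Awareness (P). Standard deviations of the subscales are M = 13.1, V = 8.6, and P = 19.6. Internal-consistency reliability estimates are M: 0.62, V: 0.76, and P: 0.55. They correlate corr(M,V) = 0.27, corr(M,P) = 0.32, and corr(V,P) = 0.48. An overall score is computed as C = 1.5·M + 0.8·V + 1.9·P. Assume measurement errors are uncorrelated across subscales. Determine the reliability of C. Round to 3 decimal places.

Var(C) = 1.5²·13.1² + 0.8²·8.6² + 1.9²·19.6² + 2·[1.2·13.1·8.6·0.27 + 2.85·13.1·19.6·0.32 + 1.52·8.6·19.6·0.48] = 1820.27 + 787.297 = 2607.57.
Because errors are independent across components, Cov(Tᵢ,Tⱼ) = Cov(Xᵢ,Xⱼ); the off-diagonal part of the true-score variance is the same as above.
True-score variance = [1.5²·13.1²·0.62 + 0.8²·8.6²·0.76 + 1.9²·19.6²·0.55] + 787.297 = 1038.12 + 787.297 = 1825.42.
Reliability = 1825.42 / 2607.57 = 0.700.

0.700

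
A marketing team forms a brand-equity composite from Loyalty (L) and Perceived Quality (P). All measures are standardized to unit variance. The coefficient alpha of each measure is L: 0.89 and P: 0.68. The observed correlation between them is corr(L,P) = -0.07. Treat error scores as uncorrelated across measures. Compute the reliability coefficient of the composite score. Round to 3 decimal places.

0.769

Var(L+P) = 2 + 2·[(-0.07)] = 2 − 0.14 = 1.86.
Because errors are independent across components, Cov(Tᵢ,Tⱼ) = Cov(Xᵢ,Xⱼ); the off-diagonal part of the true-score variance is the same as above.
True-score variance = [0.89 + 0.68] − 0.14 = 1.57 − 0.14 = 1.43.
Reliability = 1.43 / 1.86 = 0.769.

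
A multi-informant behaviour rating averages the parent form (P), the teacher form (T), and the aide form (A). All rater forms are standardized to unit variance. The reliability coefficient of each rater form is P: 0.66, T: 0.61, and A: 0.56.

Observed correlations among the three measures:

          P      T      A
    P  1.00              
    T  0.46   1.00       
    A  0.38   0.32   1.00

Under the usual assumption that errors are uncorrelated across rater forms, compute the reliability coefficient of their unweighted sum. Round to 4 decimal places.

0.7801

Var(P+T+A) = 3 + 2·[0.46 + 0.38 + 0.32] = 3 + 2.32 = 5.32.
Under uncorrelated errors the observed covariances equal the true-score covariances, so only the own-variance terms attenuate.
True-score variance = [0.66 + 0.61 + 0.56] + 2.32 = 1.83 + 2.32 = 4.15.
Reliability = 4.15 / 5.32 = 0.7801.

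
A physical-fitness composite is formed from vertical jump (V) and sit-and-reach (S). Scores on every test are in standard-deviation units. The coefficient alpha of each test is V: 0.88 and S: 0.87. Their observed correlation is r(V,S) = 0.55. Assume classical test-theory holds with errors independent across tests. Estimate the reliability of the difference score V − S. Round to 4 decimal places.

Var(V−S) = 1 + 1 − 2·0.55 = 2 − 1.1 = 0.9.
With uncorrelated errors the cross-covariances are all true-score covariance, so they carry over unchanged; only the diagonal terms shrink to ρᵢσᵢ².
True-score variance = [0.88 + 0.87] − 1.1 = 1.75 − 1.1 = 0.65.
Reliability = 0.65 / 0.9 = 0.7222.

0.7222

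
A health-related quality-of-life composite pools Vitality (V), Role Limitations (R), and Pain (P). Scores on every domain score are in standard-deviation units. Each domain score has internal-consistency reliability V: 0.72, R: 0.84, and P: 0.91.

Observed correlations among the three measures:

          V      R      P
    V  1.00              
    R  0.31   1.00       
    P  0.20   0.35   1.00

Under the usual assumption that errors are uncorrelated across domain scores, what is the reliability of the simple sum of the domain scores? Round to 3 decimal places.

0.888

Var(V+R+P) = 3 + 2·[0.31 + 0.20 + 0.35] = 3 + 1.72 = 4.72.
With uncorrelated errors the cross-covariances are all true-score covariance, so they carry over unchanged; only the diagonal terms shrink to ρᵢσᵢ².
True-score variance = [0.72 + 0.84 + 0.91] + 1.72 = 2.47 + 1.72 = 4.19.
Reliability = 4.19 / 4.72 = 0.888.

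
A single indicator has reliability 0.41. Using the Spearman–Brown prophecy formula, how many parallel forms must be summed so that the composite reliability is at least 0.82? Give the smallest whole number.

k ≥ ρ*(1−ρ₁)/(ρ₁(1−ρ*)) = 0.82·0.59 / (0.41·0.18) = 6.556.
Smallest integer k = 7.

7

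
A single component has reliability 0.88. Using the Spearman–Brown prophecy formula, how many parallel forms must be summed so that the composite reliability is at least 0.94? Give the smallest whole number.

3

k ≥ ρ*(1−ρ₁)/(ρ₁(1−ρ*)) = 0.94·0.12 / (0.88·0.06) = 2.136.
Smallest integer k = 3.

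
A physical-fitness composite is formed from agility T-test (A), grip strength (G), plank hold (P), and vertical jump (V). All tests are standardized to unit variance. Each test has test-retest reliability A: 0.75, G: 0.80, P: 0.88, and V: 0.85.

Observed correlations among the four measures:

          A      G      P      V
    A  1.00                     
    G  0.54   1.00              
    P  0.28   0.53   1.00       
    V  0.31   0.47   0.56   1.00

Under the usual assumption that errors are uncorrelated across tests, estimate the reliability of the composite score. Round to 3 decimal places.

0.923

Var(A+G+P+V) = 4 + 2·[0.54 + 0.28 + 0.31 + 0.53 + 0.47 + 0.56] = 4 + 5.38 = 9.38.
With uncorrelated errors the cross-covariances are all true-score covariance, so they carry over unchanged; only the diagonal terms shrink to ρᵢσᵢ².
True-score variance = [0.75 + 0.80 + 0.88 + 0.85] + 5.38 = 3.28 + 5.38 = 8.66.
Reliability = 8.66 / 9.38 = 0.923.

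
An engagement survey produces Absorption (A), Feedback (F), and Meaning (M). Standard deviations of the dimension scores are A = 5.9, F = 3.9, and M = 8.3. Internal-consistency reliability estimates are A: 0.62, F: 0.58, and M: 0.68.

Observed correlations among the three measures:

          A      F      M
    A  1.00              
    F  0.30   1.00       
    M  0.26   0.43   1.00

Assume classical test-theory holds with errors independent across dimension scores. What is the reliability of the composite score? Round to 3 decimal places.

0.776

Var(A+F+M) = 5.9² + 3.9² + 8.3² + 2·[5.9·3.9·0.30 + 5.9·8.3·0.26 + 3.9·8.3·0.43] = 118.91 + 67.1086 = 186.019.
Under uncorrelated errors the observed covariances equal the true-score covariances, so only the own-variance terms attenuate.
True-score variance = [5.9²·0.62 + 3.9²·0.58 + 8.3²·0.68] + 67.1086 = 77.2492 + 67.1086 = 144.358.
Reliability = 144.358 / 186.019 = 0.776.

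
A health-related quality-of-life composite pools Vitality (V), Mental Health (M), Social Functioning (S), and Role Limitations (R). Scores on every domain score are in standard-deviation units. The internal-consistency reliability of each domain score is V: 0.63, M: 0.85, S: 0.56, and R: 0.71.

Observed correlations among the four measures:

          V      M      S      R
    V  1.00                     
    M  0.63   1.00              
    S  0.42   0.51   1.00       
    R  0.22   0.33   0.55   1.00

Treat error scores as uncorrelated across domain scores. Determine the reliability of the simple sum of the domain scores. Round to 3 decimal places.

Var(V+M+S+R) = 4 + 2·[0.63 + 0.42 + 0.22 + 0.51 + 0.33 + 0.55] = 4 + 5.32 = 9.32.
Because errors are independent across components, Cov(Tᵢ,Tⱼ) = Cov(Xᵢ,Xⱼ); the off-diagonal part of the true-score variance is the same as above.
True-score variance = [0.63 + 0.85 + 0.56 + 0.71] + 5.32 = 2.75 + 5.32 = 8.07.
Reliability = 8.07 / 9.32 = 0.866.

0.866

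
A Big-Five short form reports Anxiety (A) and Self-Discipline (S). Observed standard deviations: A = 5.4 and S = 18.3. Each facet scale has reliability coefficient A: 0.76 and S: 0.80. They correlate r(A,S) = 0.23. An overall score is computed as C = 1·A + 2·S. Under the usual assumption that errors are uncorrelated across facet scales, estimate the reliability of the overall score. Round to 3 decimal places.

Var(C) = 5.4² + 2²·18.3² + 2·[2·5.4·18.3·0.23] = 1368.72 + 90.9144 = 1459.63.
Under uncorrelated errors the observed covariances equal the true-score covariances, so only the own-variance terms attenuate.
True-score variance = [5.4²·0.76 + 2²·18.3²·0.80] + 90.9144 = 1093.81 + 90.9144 = 1184.72.
Reliability = 1184.72 / 1459.63 = 0.812.

0.812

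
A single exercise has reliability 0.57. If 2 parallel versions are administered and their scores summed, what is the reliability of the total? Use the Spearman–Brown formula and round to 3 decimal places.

ρ_k = kρ / (1 + (k−1)ρ) = 2·0.57 / (1 + 1·0.57) = 1.140 / 1.570 = 0.726.

0.726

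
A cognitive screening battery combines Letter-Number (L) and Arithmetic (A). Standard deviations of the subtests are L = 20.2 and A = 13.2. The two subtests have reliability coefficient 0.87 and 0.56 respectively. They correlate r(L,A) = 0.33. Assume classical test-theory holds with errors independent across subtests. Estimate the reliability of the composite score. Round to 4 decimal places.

Var(L+A) = 20.2² + 13.2² + 2·[20.2·13.2·0.33] = 582.28 + 175.982 = 758.262.
With uncorrelated errors the cross-covariances are all true-score covariance, so they carry over unchanged; only the diagonal terms shrink to ρᵢσᵢ².
True-score variance = [20.2²·0.87 + 13.2²·0.56] + 175.982 = 452.569 + 175.982 = 628.552.
Reliability = 628.552 / 758.262 = 0.8289.

0.8289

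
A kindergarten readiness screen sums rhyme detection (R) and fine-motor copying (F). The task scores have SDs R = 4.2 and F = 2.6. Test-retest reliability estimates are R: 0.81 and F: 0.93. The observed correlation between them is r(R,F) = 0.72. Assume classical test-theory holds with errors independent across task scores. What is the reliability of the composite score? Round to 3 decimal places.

Var(R+F) = 4.2² + 2.6² + 2·[4.2·2.6·0.72] = 24.4 + 15.7248 = 40.1248.
Under uncorrelated errors the observed covariances equal the true-score covariances, so only the own-variance terms attenuate.
True-score variance = [4.2²·0.81 + 2.6²·0.93] + 15.7248 = 20.5752 + 15.7248 = 36.3.
Reliability = 36.3 / 40.1248 = 0.905.

0.905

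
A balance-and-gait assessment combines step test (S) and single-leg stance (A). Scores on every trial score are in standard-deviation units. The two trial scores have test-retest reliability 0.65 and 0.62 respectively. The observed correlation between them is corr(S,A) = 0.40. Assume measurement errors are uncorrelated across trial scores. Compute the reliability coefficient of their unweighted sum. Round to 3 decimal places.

Var(S+A) = 2 + 2·[0.40] = 2 + 0.8 = 2.8.
Because errors are independent across components, Cov(Tᵢ,Tⱼ) = Cov(Xᵢ,Xⱼ); the off-diagonal part of the true-score variance is the same as above.
True-score variance = [0.65 + 0.62] + 0.8 = 1.27 + 0.8 = 2.07.
Reliability = 2.07 / 2.8 = 0.739.

0.739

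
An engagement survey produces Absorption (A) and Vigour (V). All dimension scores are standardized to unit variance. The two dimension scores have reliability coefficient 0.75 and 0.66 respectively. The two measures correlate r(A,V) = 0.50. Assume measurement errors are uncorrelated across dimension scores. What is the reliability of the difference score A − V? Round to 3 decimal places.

0.410

Var(A−V) = 1 + 1 − 2·0.50 = 2 − 1 = 1.
Under uncorrelated errors the observed covariances equal the true-score covariances, so only the own-variance terms attenuate.
True-score variance = [0.75 + 0.66] − 1 = 1.41 − 1 = 0.41.
Reliability = 0.41 / 1 = 0.410.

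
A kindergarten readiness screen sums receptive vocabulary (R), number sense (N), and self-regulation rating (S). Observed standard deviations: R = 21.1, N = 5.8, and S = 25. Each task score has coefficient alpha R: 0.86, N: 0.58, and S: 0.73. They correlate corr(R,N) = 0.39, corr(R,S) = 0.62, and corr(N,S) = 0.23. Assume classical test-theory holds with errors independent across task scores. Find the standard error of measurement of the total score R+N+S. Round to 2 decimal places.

15.66

Var(total) = 1103.85 + 816.256 = 1920.11.
True-score variance = 858.642 + 816.256 = 1674.9, so reliability = 0.8723.
Error variance = 1920.11 − 1674.9 = 245.208; SEM = √245.208 = 15.66.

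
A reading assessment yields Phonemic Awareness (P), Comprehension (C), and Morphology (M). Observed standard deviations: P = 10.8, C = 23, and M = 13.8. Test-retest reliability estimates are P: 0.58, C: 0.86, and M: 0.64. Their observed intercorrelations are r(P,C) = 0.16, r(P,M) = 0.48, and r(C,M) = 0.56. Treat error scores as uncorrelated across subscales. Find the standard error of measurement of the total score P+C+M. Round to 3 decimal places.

13.842

Var(total) = 836.08 + 578.054 = 1414.13.
True-score variance = 644.473 + 578.054 = 1222.53, so reliability = 0.8645.
Error variance = 1414.13 − 1222.53 = 191.607; SEM = √191.607 = 13.842.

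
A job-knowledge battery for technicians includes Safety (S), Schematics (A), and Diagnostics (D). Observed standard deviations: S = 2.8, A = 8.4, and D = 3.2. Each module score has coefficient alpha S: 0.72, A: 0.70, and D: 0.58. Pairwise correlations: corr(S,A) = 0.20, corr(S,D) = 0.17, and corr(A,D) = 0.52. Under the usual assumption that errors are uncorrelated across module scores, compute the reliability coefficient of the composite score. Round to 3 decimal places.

Var(S+A+D) = 2.8² + 8.4² + 3.2² + 2·[2.8·8.4·0.20 + 2.8·3.2·0.17 + 8.4·3.2·0.52] = 88.64 + 40.4096 = 129.05.
With uncorrelated errors the cross-covariances are all true-score covariance, so they carry over unchanged; only the diagonal terms shrink to ρᵢσᵢ².
True-score variance = [2.8²·0.72 + 8.4²·0.70 + 3.2²·0.58] + 40.4096 = 60.976 + 40.4096 = 101.386.
Reliability = 101.386 / 129.05 = 0.786.

0.786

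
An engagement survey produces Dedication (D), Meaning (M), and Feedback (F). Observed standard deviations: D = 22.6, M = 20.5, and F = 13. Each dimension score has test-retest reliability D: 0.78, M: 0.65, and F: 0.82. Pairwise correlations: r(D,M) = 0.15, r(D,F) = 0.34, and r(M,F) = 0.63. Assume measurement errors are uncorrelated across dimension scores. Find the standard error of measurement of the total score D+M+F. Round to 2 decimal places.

Var(total) = 1100.01 + 674.564 = 1774.57.
True-score variance = 810.135 + 674.564 = 1484.7, so reliability = 0.8367.
Error variance = 1774.57 − 1484.7 = 289.875; SEM = √289.875 = 17.03.

17.03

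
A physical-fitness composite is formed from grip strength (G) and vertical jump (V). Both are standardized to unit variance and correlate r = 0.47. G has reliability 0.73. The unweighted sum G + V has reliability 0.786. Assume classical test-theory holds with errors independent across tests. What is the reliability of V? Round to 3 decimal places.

Var(G+V) = 2 + 2·0.47 = 2.940.
True-score variance = ρ_G + ρ_V + 2·0.47, so 0.786 = (0.73 + ρ_V + 0.94) / 2.940.
ρ_V = 0.786·2.940 − 0.73 − 0.94 = 0.641.

0.641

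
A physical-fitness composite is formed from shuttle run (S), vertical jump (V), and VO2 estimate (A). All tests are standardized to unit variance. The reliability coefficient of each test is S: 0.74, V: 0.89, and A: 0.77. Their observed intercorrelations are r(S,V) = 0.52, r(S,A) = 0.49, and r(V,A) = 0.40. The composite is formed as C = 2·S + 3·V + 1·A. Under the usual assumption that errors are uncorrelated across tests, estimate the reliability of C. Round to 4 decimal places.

Var(C) = 2² + 3² + 1 + 2·[6·0.52 + 2·0.49 + 3·0.40] = 14 + 10.6 = 24.6.
With uncorrelated errors the cross-covariances are all true-score covariance, so they carry over unchanged; only the diagonal terms shrink to ρᵢσᵢ².
True-score variance = [2²·0.74 + 3²·0.89 + 0.77] + 10.6 = 11.74 + 10.6 = 22.34.
Reliability = 22.34 / 24.6 = 0.9081.

0.9081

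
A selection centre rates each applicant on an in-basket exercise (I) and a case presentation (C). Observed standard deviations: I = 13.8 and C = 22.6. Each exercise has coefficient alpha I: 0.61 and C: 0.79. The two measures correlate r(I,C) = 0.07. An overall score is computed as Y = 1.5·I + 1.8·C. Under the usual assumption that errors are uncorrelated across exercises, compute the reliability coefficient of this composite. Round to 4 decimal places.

0.7662

Var(Y) = 1.5²·13.8² + 1.8²·22.6² + 2·[2.7·13.8·22.6·0.07] = 2083.35 + 117.891 = 2201.24.
Under uncorrelated errors the observed covariances equal the true-score covariances, so only the own-variance terms attenuate.
True-score variance = [1.5²·13.8²·0.61 + 1.8²·22.6²·0.79] + 117.891 = 1568.72 + 117.891 = 1686.61.
Reliability = 1686.61 / 2201.24 = 0.7662.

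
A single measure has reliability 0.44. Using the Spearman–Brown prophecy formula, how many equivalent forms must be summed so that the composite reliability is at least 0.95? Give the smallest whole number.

k ≥ ρ*(1−ρ₁)/(ρ₁(1−ρ*)) = 0.95·0.56 / (0.44·0.05) = 24.182.
Smallest integer k = 25.

25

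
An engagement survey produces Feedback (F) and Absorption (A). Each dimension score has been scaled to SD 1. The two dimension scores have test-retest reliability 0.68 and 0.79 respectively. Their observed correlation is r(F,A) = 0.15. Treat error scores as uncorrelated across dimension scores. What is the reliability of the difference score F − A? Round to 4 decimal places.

Var(F−A) = 1 + 1 − 2·0.15 = 2 − 0.3 = 1.7.
Because errors are independent across components, Cov(Tᵢ,Tⱼ) = Cov(Xᵢ,Xⱼ); the off-diagonal part of the true-score variance is the same as above.
True-score variance = [0.68 + 0.79] − 0.3 = 1.47 − 0.3 = 1.17.
Reliability = 1.17 / 1.7 = 0.6882.

0.6882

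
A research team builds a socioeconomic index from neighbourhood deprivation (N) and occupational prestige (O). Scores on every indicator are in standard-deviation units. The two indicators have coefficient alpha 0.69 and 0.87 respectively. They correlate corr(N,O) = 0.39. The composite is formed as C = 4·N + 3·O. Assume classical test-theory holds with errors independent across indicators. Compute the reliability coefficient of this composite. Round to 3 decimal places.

Var(C) = 4² + 3² + 2·[12·0.39] = 25 + 9.36 = 34.36.
With uncorrelated errors the cross-covariances are all true-score covariance, so they carry over unchanged; only the diagonal terms shrink to ρᵢσᵢ².
True-score variance = [4²·0.69 + 3²·0.87] + 9.36 = 18.87 + 9.36 = 28.23.
Reliability = 28.23 / 34.36 = 0.822.

0.822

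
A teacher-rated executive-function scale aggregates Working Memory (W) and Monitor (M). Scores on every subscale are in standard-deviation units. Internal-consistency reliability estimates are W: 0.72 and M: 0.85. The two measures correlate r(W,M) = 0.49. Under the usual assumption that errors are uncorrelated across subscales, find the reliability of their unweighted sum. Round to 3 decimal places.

Var(W+M) = 2 + 2·[0.49] = 2 + 0.98 = 2.98.
With uncorrelated errors the cross-covariances are all true-score covariance, so they carry over unchanged; only the diagonal terms shrink to ρᵢσᵢ².
True-score variance = [0.72 + 0.85] + 0.98 = 1.57 + 0.98 = 2.55.
Reliability = 2.55 / 2.98 = 0.856.

0.856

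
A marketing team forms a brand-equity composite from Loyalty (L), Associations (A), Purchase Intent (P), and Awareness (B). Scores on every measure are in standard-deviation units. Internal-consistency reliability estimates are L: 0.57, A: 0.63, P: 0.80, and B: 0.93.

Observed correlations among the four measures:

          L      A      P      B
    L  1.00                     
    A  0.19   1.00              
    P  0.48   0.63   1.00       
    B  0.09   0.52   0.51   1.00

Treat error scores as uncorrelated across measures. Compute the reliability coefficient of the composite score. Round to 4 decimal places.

0.8790

Var(L+A+P+B) = 4 + 2·[0.19 + 0.48 + 0.09 + 0.63 + 0.52 + 0.51] = 4 + 4.84 = 8.84.
With uncorrelated errors the cross-covariances are all true-score covariance, so they carry over unchanged; only the diagonal terms shrink to ρᵢσᵢ².
True-score variance = [0.57 + 0.63 + 0.80 + 0.93] + 4.84 = 2.93 + 4.84 = 7.77.
Reliability = 7.77 / 8.84 = 0.8790.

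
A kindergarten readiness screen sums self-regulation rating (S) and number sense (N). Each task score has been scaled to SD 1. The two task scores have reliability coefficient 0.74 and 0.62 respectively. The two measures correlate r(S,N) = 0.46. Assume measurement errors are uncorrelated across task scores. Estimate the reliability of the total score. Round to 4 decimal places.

Var(S+N) = 2 + 2·[0.46] = 2 + 0.92 = 2.92.
Because errors are independent across components, Cov(Tᵢ,Tⱼ) = Cov(Xᵢ,Xⱼ); the off-diagonal part of the true-score variance is the same as above.
True-score variance = [0.74 + 0.62] + 0.92 = 1.36 + 0.92 = 2.28.
Reliability = 2.28 / 2.92 = 0.7808.

0.7808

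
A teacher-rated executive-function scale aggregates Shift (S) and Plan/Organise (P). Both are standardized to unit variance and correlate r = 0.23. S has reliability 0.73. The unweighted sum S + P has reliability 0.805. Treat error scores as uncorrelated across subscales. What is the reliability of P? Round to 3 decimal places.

Var(S+P) = 2 + 2·0.23 = 2.460.
True-score variance = ρ_S + ρ_P + 2·0.23, so 0.805 = (0.73 + ρ_P + 0.46) / 2.460.
ρ_P = 0.805·2.460 − 0.73 − 0.46 = 0.790.

0.790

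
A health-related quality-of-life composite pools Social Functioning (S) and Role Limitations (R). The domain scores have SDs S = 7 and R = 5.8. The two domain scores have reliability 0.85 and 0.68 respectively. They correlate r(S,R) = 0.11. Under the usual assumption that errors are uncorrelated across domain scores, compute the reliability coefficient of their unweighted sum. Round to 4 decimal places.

Var(S+R) = 7² + 5.8² + 2·[7·5.8·0.11] = 82.64 + 8.932 = 91.572.
Under uncorrelated errors the observed covariances equal the true-score covariances, so only the own-variance terms attenuate.
True-score variance = [7²·0.85 + 5.8²·0.68] + 8.932 = 64.5252 + 8.932 = 73.4572.
Reliability = 73.4572 / 91.572 = 0.8022.

0.8022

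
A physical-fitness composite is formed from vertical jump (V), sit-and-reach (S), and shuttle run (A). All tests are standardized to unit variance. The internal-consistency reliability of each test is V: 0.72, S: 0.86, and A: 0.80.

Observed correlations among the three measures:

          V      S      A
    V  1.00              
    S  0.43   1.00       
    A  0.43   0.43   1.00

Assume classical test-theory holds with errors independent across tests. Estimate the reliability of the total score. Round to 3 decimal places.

0.889

Var(V+S+A) = 3 + 2·[0.43 + 0.43 + 0.43] = 3 + 2.58 = 5.58.
Under uncorrelated errors the observed covariances equal the true-score covariances, so only the own-variance terms attenuate.
True-score variance = [0.72 + 0.86 + 0.80] + 2.58 = 2.38 + 2.58 = 4.96.
Reliability = 4.96 / 5.58 = 0.889.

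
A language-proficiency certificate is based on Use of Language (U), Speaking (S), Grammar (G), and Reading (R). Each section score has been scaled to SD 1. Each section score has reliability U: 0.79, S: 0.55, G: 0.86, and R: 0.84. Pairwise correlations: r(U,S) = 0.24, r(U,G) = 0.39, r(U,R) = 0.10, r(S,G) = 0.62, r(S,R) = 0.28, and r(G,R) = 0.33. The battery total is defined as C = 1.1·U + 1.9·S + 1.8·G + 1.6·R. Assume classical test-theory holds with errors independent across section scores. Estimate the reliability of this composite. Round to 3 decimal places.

Var(C) = 1.1² + 1.9² + 1.8² + 1.6² + 2·[2.09·0.24 + 1.98·0.39 + 1.76·0.10 + 3.42·0.62 + 3.04·0.28 + 2.88·0.33] = 10.62 + 10.7436 = 21.3636.
Because errors are independent across components, Cov(Tᵢ,Tⱼ) = Cov(Xᵢ,Xⱼ); the off-diagonal part of the true-score variance is the same as above.
True-score variance = [1.1²·0.79 + 1.9²·0.55 + 1.8²·0.86 + 1.6²·0.84] + 10.7436 = 7.8782 + 10.7436 = 18.6218.
Reliability = 18.6218 / 21.3636 = 0.872.

0.872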